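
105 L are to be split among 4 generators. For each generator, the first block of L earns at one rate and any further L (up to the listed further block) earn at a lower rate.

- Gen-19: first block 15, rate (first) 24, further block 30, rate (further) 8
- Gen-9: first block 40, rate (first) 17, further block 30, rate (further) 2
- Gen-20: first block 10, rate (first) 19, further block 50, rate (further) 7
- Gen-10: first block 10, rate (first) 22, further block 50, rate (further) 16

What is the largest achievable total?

1930

Rank every tier by rate: Gen-19/first 24 > Gen-10/first 22 > Gen-20/first 19 > Gen-9/first 17 > Gen-10/second 16 > Gen-19/second 8 > Gen-20/second 7 > Gen-9/second 2.
Fill Gen-19 first block (15 at 24) ; 90 left.
Fill Gen-10 first block (10 at 22) ; 80 left.
Gen-20/first (19): +10 ; 70 left.
Gen-9 first at 17: fill all 40 ; 30 left.
Gen-10/second: +30 of 50 at 16; pool empty.
Total = 24×15 + 22×10 + 19×10 + 17×40 + 16×30 = 1930.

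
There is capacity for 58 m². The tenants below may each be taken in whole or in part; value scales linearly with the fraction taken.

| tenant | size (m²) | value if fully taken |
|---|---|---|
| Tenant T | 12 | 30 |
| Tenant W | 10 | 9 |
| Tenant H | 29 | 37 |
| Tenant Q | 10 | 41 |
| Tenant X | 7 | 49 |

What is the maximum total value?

157

Rank by value-to-size ratio: Tenant X 49/7≈7, Tenant Q 41/10≈4.1, Tenant T 30/12≈2.5, Tenant H 37/29≈1.28, Tenant W 9/10≈0.9.
Tenant X: take in full, 7 m² for value 49 → 51 left.
Tenant Q: take in full, 10 m² for value 41 → 41 left.
Tenant T: take in full, 12 m² for value 30 → 29 left.
Tenant H: take in full, 29 m² for value 37 → 0 left.
Total value = 157.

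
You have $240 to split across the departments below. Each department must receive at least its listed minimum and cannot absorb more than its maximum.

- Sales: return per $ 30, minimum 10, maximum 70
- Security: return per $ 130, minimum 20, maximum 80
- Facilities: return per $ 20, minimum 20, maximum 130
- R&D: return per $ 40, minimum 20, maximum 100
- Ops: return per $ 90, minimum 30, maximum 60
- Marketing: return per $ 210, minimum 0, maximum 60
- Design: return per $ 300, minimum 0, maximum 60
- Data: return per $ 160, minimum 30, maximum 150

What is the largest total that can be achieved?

40100

Meeting every minimum uses 10+20+20+20+30+0+0+30 = 130 $, leaving 110.
Rank by return per $: Design 300 > Marketing 210 > Data 160 > Security 130 > Ops 90 > R&D 40 > Sales 30 > Facilities 20.
Design: +60 to 60 (cap) → 50 left.
Marketing: +50 (room for 60) → 50. Pool exhausted.
Total = 30×10 + 130×20 + 20×20 + 40×20 + 90×30 + 210×50 + 300×60 + 160×30 = 40100.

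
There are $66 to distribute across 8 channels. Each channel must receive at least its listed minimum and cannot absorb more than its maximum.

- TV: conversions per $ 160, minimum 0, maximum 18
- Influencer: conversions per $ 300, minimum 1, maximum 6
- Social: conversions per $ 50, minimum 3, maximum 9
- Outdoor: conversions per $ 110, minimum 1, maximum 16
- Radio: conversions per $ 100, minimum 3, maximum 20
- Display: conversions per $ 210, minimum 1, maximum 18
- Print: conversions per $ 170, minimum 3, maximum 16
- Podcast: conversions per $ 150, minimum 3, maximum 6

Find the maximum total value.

11870

Meeting every minimum uses 0+1+3+1+3+1+3+3 = 15 $, leaving 51.
Highest conversions per $ first: Influencer 300 > Display 210 > Print 170 > TV 160 > Podcast 150 > Outdoor 110 > Radio 100 > Social 50.
Give Influencer 5 more to hit its cap of 6 → 46 left.
Display takes 17 more to reach its cap of 18 → 29 left.
Print takes 13 more to reach its cap of 16 → 16 left.
TV has room for 18 more but only 16 remain, so it gets 16.
Total = 160×16 + 300×6 + 50×3 + 110×1 + 100×3 + 210×18 + 170×16 + 150×3 = 11870.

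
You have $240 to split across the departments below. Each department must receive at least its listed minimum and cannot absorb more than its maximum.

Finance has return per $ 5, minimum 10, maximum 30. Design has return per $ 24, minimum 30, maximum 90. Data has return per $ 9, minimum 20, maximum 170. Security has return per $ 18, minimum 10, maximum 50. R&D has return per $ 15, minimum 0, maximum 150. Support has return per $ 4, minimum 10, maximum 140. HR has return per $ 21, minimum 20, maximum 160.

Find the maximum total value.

4710

Meeting every minimum uses 10+30+20+10+0+10+20 = 100 $, leaving 140.
Rank by return per $: Design 24 > HR 21 > Security 18 > R&D 15 > Data 9 > Finance 5 > Support 4.
Design takes 60 more to reach its cap of 90 — 80 left.
Only 80 left; HR takes them to reach 100.
Total = 5×10 + 24×90 + 9×20 + 18×10 + 4×10 + 21×100 = 4710.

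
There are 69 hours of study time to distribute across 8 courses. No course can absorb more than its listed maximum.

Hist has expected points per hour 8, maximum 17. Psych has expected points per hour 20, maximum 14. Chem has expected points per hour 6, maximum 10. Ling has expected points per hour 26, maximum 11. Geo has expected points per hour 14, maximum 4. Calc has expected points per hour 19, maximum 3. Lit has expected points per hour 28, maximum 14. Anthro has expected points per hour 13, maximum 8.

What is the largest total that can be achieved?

1295

Highest expected points per hour first: Lit 28 > Ling 26 > Psych 20 > Calc 19 > Geo 14 > Anthro 13 > Hist 8 > Chem 6.
Lit: +14 to 14 (cap) → 55 left.
Give Ling 11 to hit its cap of 11 → 44 left.
Give Psych 14 to hit its cap of 14 → 30 left.
Calc takes 3 to reach its cap of 3 → 27 left.
Geo takes 4 to reach its cap of 4 → 23 left.
Anthro: +8 to 8 (cap) → 15 left.
Only 15 left; Hist takes them to reach 15.
Total = 8×15 + 20×14 + 26×11 + 14×4 + 19×3 + 28×14 + 13×8 = 1295.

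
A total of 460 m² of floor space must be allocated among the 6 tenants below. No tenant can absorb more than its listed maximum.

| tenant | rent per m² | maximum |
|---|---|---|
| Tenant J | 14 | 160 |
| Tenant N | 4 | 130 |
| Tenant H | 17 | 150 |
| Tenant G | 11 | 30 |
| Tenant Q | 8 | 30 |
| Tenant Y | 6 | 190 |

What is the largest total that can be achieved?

5900

Rank by rent per m²: Tenant H 17 > Tenant J 14 > Tenant G 11 > Tenant Q 8 > Tenant Y 6 > Tenant N 4.
Tenant H: +150 to 150 (cap) — 310 left.
Give Tenant J 160 to hit its cap of 160 — 150 left.
Tenant G: +30 to 30 (cap) — 120 left.
Give Tenant Q 30 to hit its cap of 30 — 90 left.
Tenant Y: +90 (room for 190) → 90. Pool exhausted.
Total = 14×160 + 17×150 + 11×30 + 8×30 + 6×90 = 5900.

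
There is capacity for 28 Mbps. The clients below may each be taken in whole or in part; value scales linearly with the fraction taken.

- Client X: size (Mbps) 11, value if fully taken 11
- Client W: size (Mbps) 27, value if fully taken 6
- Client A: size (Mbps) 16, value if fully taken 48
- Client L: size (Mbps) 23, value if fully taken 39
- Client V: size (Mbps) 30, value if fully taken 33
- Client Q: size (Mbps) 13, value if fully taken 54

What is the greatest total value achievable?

99

Rank by value-to-size ratio: Client Q 54/13≈4.15, Client A 48/16≈3, Client L 39/23≈1.7, Client V 33/30≈1.1, Client X 11/11≈1, Client W 6/27≈0.222.
Client Q: take in full, 13 Mbps for value 54 → 15 left.
Fill the last 15 Mbps with part of Client A: 15/16 of it earns 45.
Total value = 99.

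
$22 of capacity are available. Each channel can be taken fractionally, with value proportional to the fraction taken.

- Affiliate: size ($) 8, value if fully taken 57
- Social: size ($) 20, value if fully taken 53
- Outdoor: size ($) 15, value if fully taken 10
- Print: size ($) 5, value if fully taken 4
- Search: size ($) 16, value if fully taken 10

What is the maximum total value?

Best value per unit of size first: Affiliate 57/8≈7.12, Social 53/20≈2.65, Print 4/5≈0.8, Outdoor 10/15≈0.667, Search 10/16≈0.625.
All 8 $ of Affiliate fit (value 57) ; 14 remain.
Fill the last 14 $ with part of Social: 14/20 of it earns 37.1.
Total value = 94.1.

94.1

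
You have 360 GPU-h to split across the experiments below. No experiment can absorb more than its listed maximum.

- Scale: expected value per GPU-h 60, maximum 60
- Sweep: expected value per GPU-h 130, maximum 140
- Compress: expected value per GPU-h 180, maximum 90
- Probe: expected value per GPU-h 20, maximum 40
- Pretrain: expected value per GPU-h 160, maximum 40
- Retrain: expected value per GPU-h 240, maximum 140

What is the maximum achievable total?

67900

Rank by expected value per GPU-h: Retrain 240 > Compress 180 > Pretrain 160 > Sweep 130 > Scale 60 > Probe 20.
Retrain: +140 to 140 (cap) — 220 left.
Give Compress 90 to hit its cap of 90 — 130 left.
Pretrain takes 40 to reach its cap of 40 — 90 left.
Sweep has room for 140 but only 90 remain, so it gets 90.
Total = 130×90 + 180×90 + 160×40 + 240×140 = 67900.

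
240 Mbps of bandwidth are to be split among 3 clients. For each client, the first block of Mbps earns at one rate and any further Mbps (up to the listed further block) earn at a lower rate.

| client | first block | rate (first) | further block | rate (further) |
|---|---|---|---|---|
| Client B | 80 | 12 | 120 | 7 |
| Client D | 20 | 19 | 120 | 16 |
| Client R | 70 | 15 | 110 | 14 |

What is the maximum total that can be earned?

Treat each block as its own option and order by rate: Client D/T1 19 > Client D/T2 16 > Client R/T1 15 > Client R/T2 14 > Client B/T1 12 > Client B/T2 7.
Client D T1 at 19: fill all 20 — 220 left.
Fill Client D T2 block (120 at 16) — 100 left.
Client R/T1 (15): +70 — 30 left.
Client R T2 at 14: only 30 left, fill 30.
Total = 19×20 + 16×120 + 15×70 + 14×30 = 3770.

3770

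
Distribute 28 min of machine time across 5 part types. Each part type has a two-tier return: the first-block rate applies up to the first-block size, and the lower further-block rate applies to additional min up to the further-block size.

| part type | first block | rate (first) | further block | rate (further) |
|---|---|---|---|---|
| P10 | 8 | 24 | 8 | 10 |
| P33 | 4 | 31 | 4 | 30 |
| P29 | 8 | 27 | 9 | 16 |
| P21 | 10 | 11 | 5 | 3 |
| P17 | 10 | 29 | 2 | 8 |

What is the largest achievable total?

798

Treat each block as its own option and order by rate: P33/tier1 31 > P33/tier2 30 > P17/tier1 29 > P29/tier1 27 > P10/tier1 24 > P29/tier2 16 > P21/tier1 11 > P10/tier2 10 > P17/tier2 8 > P21/tier2 3.
Fill P33 tier1 block (4 at 31) — 24 left.
P33 tier2 at 30: fill all 4 — 20 left.
Fill P17 tier1 block (10 at 29) — 10 left.
Fill P29 tier1 block (8 at 27) — 2 left.
2 remain; put them into P10 tier1 at 24.
Total = 31×4 + 30×4 + 29×10 + 27×8 + 24×2 = 798.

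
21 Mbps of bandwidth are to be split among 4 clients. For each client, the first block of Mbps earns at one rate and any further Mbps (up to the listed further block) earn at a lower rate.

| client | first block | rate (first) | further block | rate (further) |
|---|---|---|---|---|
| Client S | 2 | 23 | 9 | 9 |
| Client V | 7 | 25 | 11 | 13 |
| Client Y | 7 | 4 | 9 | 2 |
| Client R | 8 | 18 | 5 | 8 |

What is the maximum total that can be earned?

Treat each block as its own option and order by rate: Client V/tier1 25 > Client S/tier1 23 > Client R/tier1 18 > Client V/tier2 13 > Client S/tier2 9 > Client R/tier2 8 > Client Y/tier1 4 > Client Y/tier2 2.
Fill Client V tier1 block (7 at 25) → 14 left.
Fill Client S tier1 block (2 at 23) → 12 left.
Fill Client R tier1 block (8 at 18) → 4 left.
4 remain; put them into Client V tier2 at 13.
Total = 25×7 + 23×2 + 18×8 + 13×4 = 417.

417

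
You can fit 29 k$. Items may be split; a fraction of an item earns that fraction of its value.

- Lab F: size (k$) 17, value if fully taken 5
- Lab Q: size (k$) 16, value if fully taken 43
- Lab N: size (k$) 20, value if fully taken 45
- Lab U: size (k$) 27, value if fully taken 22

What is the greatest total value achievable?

Rank by value-to-size ratio: Lab Q 43/16≈2.69, Lab N 45/20≈2.25, Lab U 22/27≈0.815, Lab F 5/17≈0.294.
Lab Q: take in full, 16 k$ for value 43 ; 13 left.
Fill the last 13 k$ with part of Lab N: 13/20 of it earns 29.25.
Total value = 72.25.

72.25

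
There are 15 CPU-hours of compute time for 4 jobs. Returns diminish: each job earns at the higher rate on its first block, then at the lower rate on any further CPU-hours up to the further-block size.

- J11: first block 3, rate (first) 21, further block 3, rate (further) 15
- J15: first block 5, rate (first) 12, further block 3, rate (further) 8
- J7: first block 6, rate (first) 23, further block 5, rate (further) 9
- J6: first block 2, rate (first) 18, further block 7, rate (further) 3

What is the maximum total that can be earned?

294

Treat each block as its own option and order by rate: J7/first 23 > J11/first 21 > J6/first 18 > J11/second 15 > J15/first 12 > J7/second 9 > J15/second 8 > J6/second 3.
Fill J7 first block (6 at 23) — 9 left.
J11/first (21): +3 — 6 left.
J6 first at 18: fill all 2 — 4 left.
Fill J11 second block (3 at 15) — 1 left.
J15/first: +1 of 5 at 12; pool empty.
Total = 23×6 + 21×3 + 18×2 + 15×3 + 12×1 = 294.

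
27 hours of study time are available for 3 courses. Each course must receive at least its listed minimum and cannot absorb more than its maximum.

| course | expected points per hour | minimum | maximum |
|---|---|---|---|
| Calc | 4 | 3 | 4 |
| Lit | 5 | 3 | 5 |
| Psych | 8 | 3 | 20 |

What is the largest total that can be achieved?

Meeting every minimum uses 3+3+3 = 9 hours, leaving 18.
Order the courses by expected points per hour: Psych 8 > Lit 5 > Calc 4.
Give Psych 17 more to hit its cap of 20 ; 1 left.
Lit has room for 2 more but only 1 remain, so it gets 4.
Total = 4×3 + 5×4 + 8×20 = 192.

192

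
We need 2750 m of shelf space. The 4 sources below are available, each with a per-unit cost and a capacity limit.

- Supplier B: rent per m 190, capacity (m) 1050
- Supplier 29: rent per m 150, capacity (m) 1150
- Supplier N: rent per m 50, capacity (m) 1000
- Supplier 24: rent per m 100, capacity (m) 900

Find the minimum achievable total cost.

Cheapest first:
Supplier N at 50: take all 1000 m ; 1750 still needed.
Supplier 24 at 100: take all 900 m ; 850 still needed.
Take 850 from Supplier 29 at 150 to finish.
Supplier B: unused.
Cost = 1000×50 + 900×100 + 850×150 = 267500.

267500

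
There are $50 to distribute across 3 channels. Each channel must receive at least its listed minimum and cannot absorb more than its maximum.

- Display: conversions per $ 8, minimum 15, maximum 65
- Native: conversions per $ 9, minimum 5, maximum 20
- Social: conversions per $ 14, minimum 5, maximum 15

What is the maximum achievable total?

510

Meeting every minimum uses 15+5+5 = 25 $, leaving 25.
Rank by conversions per $: Social 14 > Native 9 > Display 8.
Social takes 10 more to reach its cap of 15 ; 15 left.
Native takes 15 more to reach its cap of 20 ; 0 left.
Total = 8×15 + 9×20 + 14×15 = 510.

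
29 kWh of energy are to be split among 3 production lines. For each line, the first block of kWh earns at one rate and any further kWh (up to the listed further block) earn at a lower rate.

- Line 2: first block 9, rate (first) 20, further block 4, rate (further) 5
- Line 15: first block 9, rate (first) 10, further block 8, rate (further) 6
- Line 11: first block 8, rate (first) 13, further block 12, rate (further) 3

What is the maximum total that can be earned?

392

Order all 6 blocks by rate: Line 2/first 20 > Line 11/first 13 > Line 15/first 10 > Line 15/second 6 > Line 2/second 5 > Line 11/second 3.
Line 2 first at 20: fill all 9 ; 20 left.
Line 11 first at 13: fill all 8 ; 12 left.
Line 15 first at 10: fill all 9 ; 3 left.
Line 15/second: +3 of 8 at 6; pool empty.
Total = 20×9 + 13×8 + 10×9 + 6×3 = 392.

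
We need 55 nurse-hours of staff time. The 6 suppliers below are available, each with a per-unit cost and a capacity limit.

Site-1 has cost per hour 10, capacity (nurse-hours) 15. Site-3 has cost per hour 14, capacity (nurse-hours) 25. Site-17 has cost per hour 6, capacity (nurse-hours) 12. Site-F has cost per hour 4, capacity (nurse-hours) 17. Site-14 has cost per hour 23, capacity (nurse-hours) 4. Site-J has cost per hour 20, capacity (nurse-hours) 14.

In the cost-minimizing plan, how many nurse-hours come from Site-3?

11

Use suppliers in increasing cost order.
Take 17 from Site-F at 4 — need 38 more.
Site-17 (6): use full 12 — 26 nurse-hours to go.
Site-1 at 10: take all 15 nurse-hours — 11 still needed.
Site-3 (14): take the remaining 11 — done.
Site-J, Site-14: unused.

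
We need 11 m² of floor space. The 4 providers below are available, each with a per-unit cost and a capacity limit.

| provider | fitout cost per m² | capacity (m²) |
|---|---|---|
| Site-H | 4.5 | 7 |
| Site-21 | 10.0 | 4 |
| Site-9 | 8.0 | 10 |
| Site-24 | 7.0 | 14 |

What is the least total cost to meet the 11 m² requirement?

Cheapest first:
Site-H (4.5): use full 7 ; 4 m² to go.
Site-24 (7.0): take the remaining 4 ; done.
Site-9, Site-21: unused.
Cost = 7×4.5 + 4×7.0 = 59.5.

59.5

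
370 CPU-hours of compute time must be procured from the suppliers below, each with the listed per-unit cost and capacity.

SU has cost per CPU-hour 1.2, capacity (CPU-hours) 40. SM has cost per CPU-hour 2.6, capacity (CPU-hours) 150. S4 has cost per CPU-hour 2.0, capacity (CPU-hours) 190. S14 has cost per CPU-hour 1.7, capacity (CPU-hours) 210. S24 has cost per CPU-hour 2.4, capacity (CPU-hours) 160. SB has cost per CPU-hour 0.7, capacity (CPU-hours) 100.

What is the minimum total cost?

Use suppliers in increasing cost order.
SB at 0.7: take all 100 CPU-hours → 270 still needed.
SU (1.2): use full 40 → 230 CPU-hours to go.
Take 210 from S14 at 1.7 → need 20 more.
S4 (2.0): take the remaining 20 → done.
S24, SM: unused.
Cost = 100×0.7 + 40×1.2 + 210×1.7 + 20×2.0 = 515.

515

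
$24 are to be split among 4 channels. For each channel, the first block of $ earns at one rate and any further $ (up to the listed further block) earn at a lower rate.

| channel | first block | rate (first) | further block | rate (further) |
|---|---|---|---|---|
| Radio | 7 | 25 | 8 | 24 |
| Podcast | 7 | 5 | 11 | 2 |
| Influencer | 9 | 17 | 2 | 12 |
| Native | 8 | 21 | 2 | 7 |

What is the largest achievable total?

Order all 8 blocks by rate: Radio/T1 25 > Radio/T2 24 > Native/T1 21 > Influencer/T1 17 > Influencer/T2 12 > Native/T2 7 > Podcast/T1 5 > Podcast/T2 2.
Radio/T1 (25): +7 ; 17 left.
Radio/T2 (24): +8 ; 9 left.
Native/T1 (21): +8 ; 1 left.
Influencer T1 at 17: only 1 left, fill 1.
Total = 25×7 + 24×8 + 21×8 + 17×1 = 552.

552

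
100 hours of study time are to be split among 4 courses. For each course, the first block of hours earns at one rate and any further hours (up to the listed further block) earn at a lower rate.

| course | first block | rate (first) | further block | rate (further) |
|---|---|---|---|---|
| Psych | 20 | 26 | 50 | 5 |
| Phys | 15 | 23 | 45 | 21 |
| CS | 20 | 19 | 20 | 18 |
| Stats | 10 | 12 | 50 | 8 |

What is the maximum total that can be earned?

Treat each block as its own option and order by rate: Psych/tier1 26 > Phys/tier1 23 > Phys/tier2 21 > CS/tier1 19 > CS/tier2 18 > Stats/tier1 12 > Stats/tier2 8 > Psych/tier2 5.
Psych/tier1 (26): +20 → 80 left.
Phys/tier1 (23): +15 → 65 left.
Phys/tier2 (21): +45 → 20 left.
Fill CS tier1 block (20 at 19) → 0 left.
Total = 26×20 + 23×15 + 21×45 + 19×20 = 2190.

2190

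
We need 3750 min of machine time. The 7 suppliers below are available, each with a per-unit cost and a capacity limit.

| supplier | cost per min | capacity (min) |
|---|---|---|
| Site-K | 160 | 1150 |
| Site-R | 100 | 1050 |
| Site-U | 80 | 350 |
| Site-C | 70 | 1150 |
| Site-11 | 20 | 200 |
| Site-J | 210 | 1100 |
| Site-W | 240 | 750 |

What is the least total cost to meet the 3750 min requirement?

Fill from the cheapest supplier first.
Take 200 from Site-11 at 20 → need 3550 more.
Take 1150 from Site-C at 70 → need 2400 more.
Site-U (80): use full 350 → 2050 min to go.
Take 1050 from Site-R at 100 → need 1000 more.
Site-K at 160: take 1000 of its 1150 → requirement met.
Site-J, Site-W: unused.
Cost = 200×20 + 1150×70 + 350×80 + 1050×100 + 1000×160 = 377500.

377500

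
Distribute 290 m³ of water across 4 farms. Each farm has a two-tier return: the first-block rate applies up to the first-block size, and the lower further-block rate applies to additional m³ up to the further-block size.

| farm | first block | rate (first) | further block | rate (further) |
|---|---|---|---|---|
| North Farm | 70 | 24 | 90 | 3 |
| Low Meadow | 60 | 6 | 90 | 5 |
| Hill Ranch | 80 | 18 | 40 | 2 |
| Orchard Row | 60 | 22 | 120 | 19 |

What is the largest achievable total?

Rank every tier by rate: North Farm/T1 24 > Orchard Row/T1 22 > Orchard Row/T2 19 > Hill Ranch/T1 18 > Low Meadow/T1 6 > Low Meadow/T2 5 > North Farm/T2 3 > Hill Ranch/T2 2.
Fill North Farm T1 block (70 at 24) → 220 left.
Orchard Row/T1 (22): +60 → 160 left.
Orchard Row/T2 (19): +120 → 40 left.
Hill Ranch/T1: +40 of 80 at 18; pool empty.
Total = 24×70 + 22×60 + 19×120 + 18×40 = 6000.

6000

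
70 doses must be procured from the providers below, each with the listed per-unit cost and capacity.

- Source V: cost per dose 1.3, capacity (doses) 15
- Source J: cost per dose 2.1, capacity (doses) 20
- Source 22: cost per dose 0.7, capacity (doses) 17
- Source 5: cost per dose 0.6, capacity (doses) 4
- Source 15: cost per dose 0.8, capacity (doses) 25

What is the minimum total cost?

Cheapest first:
Source 5 at 0.6: take all 4 doses ; 66 still needed.
Take 17 from Source 22 at 0.7 ; need 49 more.
Source 15 (0.8): use full 25 ; 24 doses to go.
Source V at 1.3: take all 15 doses ; 9 still needed.
Take 9 from Source J at 2.1 to finish.
Cost = 4×0.6 + 17×0.7 + 25×0.8 + 15×1.3 + 9×2.1 = 72.7.

72.7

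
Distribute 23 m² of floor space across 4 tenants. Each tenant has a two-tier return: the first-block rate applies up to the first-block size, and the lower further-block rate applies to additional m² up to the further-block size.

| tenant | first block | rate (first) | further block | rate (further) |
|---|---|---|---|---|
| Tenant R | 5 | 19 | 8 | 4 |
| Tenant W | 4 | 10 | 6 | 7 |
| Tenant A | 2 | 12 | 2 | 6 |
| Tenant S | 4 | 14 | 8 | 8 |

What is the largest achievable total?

279

Treat each block as its own option and order by rate: Tenant R/first 19 > Tenant S/first 14 > Tenant A/first 12 > Tenant W/first 10 > Tenant S/second 8 > Tenant W/second 7 > Tenant A/second 6 > Tenant R/second 4.
Tenant R/first (19): +5 → 18 left.
Fill Tenant S first block (4 at 14) → 14 left.
Fill Tenant A first block (2 at 12) → 12 left.
Fill Tenant W first block (4 at 10) → 8 left.
Fill Tenant S second block (8 at 8) → 0 left.
Total = 19×5 + 14×4 + 12×2 + 10×4 + 8×8 = 279.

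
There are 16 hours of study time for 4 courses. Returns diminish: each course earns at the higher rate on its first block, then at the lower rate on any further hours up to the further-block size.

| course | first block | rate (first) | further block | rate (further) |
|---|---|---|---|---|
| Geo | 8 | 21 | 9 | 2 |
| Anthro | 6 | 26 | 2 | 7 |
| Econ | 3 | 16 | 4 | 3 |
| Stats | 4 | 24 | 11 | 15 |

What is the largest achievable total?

Treat each block as its own option and order by rate: Anthro/tier1 26 > Stats/tier1 24 > Geo/tier1 21 > Econ/tier1 16 > Stats/tier2 15 > Anthro/tier2 7 > Econ/tier2 3 > Geo/tier2 2.
Fill Anthro tier1 block (6 at 26) → 10 left.
Stats/tier1 (24): +4 → 6 left.
Geo tier1 at 21: only 6 left, fill 6.
Total = 26×6 + 24×4 + 21×6 = 378.

378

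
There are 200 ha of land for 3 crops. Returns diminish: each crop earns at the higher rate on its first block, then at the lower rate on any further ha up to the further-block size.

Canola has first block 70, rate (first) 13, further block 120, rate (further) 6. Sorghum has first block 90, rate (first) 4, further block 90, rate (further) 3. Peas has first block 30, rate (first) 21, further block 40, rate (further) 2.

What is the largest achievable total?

Treat each block as its own option and order by rate: Peas/T1 21 > Canola/T1 13 > Canola/T2 6 > Sorghum/T1 4 > Sorghum/T2 3 > Peas/T2 2.
Peas T1 at 21: fill all 30 → 170 left.
Canola T1 at 13: fill all 70 → 100 left.
Canola/T2: +100 of 120 at 6; pool empty.
Total = 21×30 + 13×70 + 6×100 = 2140.

2140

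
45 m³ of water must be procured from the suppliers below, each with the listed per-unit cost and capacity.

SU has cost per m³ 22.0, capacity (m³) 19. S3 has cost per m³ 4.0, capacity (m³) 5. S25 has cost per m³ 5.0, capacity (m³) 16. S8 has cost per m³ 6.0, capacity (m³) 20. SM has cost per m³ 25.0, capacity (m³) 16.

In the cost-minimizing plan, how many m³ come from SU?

Use suppliers in increasing cost order.
S3 (4.0): use full 5 — 40 m³ to go.
Take 16 from S25 at 5.0 — need 24 more.
Take 20 from S8 at 6.0 — need 4 more.
Take 4 from SU at 22.0 to finish.
SM: unused.

4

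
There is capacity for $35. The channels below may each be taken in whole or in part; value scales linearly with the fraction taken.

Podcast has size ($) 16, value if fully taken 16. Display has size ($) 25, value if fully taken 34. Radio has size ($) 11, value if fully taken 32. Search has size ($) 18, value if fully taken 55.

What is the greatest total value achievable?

Sort by value density: Search 55/18≈3.06, Radio 32/11≈2.91, Display 34/25≈1.36, Podcast 16/16≈1.
Take all of Search (18 $, value 55) → 17 $ left.
Take all of Radio (11 $, value 32) → 6 $ left.
Only 6 $ remain; take 6/25 of Display for value 34×6/25 = 8.16.
Total value = 95.16.

95.16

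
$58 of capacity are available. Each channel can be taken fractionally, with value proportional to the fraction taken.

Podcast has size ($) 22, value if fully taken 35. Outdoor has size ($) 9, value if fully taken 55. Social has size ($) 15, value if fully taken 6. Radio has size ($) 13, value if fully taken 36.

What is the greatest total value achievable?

Sort by value density: Outdoor 55/9≈6.11, Radio 36/13≈2.77, Podcast 35/22≈1.59, Social 6/15≈0.4.
Take all of Outdoor (9 $, value 55) — 49 $ left.
All 13 $ of Radio fit (value 36) — 36 remain.
All 22 $ of Podcast fit (value 35) — 14 remain.
Fill the last 14 $ with part of Social: 14/15 of it earns 5.6.
Total value = 131.6.

131.6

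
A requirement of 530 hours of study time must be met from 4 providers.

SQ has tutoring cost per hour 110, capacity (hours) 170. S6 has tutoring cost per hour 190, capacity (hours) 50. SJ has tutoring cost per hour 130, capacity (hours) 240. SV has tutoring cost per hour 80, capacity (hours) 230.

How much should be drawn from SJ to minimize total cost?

130

Cheapest first:
Take 230 from SV at 80 — need 300 more.
Take 170 from SQ at 110 — need 130 more.
Take 130 from SJ at 130 to finish.
S6: unused.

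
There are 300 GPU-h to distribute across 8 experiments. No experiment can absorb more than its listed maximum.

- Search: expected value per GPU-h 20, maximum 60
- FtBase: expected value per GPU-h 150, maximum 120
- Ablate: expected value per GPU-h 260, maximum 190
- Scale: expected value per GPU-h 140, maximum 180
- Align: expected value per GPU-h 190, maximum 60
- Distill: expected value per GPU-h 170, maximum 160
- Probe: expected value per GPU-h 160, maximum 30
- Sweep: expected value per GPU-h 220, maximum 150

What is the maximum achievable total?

Order the experiments by expected value per GPU-h: Ablate 260 > Sweep 220 > Align 190 > Distill 170 > Probe 160 > FtBase 150 > Scale 140 > Search 20.
Give Ablate 190 to hit its cap of 190 — 110 left.
Only 110 left; Sweep takes them to reach 110.
Total = 260×190 + 220×110 = 73600.

73600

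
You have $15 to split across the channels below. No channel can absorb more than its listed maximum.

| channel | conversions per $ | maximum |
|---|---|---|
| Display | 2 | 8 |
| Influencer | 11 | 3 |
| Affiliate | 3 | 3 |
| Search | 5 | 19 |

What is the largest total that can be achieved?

93

Rank by conversions per $: Influencer 11 > Search 5 > Affiliate 3 > Display 2.
Give Influencer 3 to hit its cap of 3 — 12 left.
Search has room for 19 but only 12 remain, so it gets 12.
Total = 11×3 + 5×12 = 93.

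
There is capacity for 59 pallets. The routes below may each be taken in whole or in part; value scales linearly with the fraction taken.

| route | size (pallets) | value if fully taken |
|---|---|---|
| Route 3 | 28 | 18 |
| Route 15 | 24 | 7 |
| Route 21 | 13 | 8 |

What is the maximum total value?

Sort by value density: Route 3 18/28≈0.643, Route 21 8/13≈0.615, Route 15 7/24≈0.292.
Take all of Route 3 (28 pallets, value 18) ; 31 pallets left.
Take all of Route 21 (13 pallets, value 8) ; 18 pallets left.
18 pallets left: a 18/24 share of Route 15 gives 7×18/24 = 5.25.
Total value = 31.25.

31.25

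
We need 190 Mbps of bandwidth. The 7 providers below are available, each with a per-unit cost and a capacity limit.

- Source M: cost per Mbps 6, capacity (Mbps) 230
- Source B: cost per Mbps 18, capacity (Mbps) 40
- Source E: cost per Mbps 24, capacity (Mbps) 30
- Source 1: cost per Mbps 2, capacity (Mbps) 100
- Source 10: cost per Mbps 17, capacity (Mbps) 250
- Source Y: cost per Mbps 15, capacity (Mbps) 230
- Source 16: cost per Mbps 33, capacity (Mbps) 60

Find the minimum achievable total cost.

Fill from the cheapest provider first.
Source 1 (2): use full 100 ; 90 Mbps to go.
Take 90 from Source M at 6 to finish.
Source Y, Source 10, Source B, Source E, Source 16: unused.
Cost = 100×2 + 90×6 = 740.

740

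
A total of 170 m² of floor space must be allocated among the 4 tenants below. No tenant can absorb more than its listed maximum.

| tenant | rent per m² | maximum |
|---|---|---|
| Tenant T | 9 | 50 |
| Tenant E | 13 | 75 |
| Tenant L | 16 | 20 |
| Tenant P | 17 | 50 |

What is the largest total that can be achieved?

Rank by rent per m²: Tenant P 17 > Tenant L 16 > Tenant E 13 > Tenant T 9.
Give Tenant P 50 to hit its cap of 50 ; 120 left.
Tenant L: +20 to 20 (cap) ; 100 left.
Tenant E: +75 to 75 (cap) ; 25 left.
Tenant T: +25 (room for 50) → 25. Pool exhausted.
Total = 9×25 + 13×75 + 16×20 + 17×50 = 2370.

2370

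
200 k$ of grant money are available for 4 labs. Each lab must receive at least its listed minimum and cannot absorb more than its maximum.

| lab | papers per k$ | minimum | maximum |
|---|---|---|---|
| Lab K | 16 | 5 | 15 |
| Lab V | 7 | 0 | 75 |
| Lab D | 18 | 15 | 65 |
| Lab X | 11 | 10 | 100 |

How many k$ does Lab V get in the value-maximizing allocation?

Meeting every minimum uses 5+0+15+10 = 30 k$, leaving 170.
Rank by papers per k$: Lab D 18 > Lab K 16 > Lab X 11 > Lab V 7.
Lab D takes 50 more to reach its cap of 65 → 120 left.
Give Lab K 10 more to hit its cap of 15 → 110 left.
Lab X: +90 to 100 (cap) → 20 left.
Lab V: +20 (room for 75) → 20. Pool exhausted.

20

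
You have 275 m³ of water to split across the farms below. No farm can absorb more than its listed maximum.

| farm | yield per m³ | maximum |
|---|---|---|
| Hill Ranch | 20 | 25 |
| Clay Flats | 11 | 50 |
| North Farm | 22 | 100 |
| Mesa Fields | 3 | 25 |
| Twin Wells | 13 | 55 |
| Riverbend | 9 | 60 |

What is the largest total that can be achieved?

Order the farms by yield per m³: North Farm 22 > Hill Ranch 20 > Twin Wells 13 > Clay Flats 11 > Riverbend 9 > Mesa Fields 3.
Give North Farm 100 to hit its cap of 100 — 175 left.
Hill Ranch takes 25 to reach its cap of 25 — 150 left.
Twin Wells takes 55 to reach its cap of 55 — 95 left.
Give Clay Flats 50 to hit its cap of 50 — 45 left.
Riverbend has room for 60 but only 45 remain, so it gets 45.
Total = 20×25 + 11×50 + 22×100 + 13×55 + 9×45 = 4370.

4370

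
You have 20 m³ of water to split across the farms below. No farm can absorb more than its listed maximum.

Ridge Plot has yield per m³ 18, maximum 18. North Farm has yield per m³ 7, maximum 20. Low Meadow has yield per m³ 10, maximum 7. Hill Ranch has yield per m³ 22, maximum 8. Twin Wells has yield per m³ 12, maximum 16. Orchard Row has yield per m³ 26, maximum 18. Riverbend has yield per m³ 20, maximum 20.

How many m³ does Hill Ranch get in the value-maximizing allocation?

Rank by yield per m³: Orchard Row 26 > Hill Ranch 22 > Riverbend 20 > Ridge Plot 18 > Twin Wells 12 > Low Meadow 10 > North Farm 7.
Orchard Row takes 18 to reach its cap of 18 → 2 left.
Hill Ranch has room for 8 but only 2 remain, so it gets 2.

2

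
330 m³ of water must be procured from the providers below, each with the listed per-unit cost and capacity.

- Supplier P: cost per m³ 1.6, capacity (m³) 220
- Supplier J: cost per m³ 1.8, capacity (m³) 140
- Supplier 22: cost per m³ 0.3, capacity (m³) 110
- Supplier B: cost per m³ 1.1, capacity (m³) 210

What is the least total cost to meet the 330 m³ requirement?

Fill from the cheapest provider first.
Take 110 from Supplier 22 at 0.3 → need 220 more.
Supplier B at 1.1: take all 210 m³ → 10 still needed.
Supplier P at 1.6: take 10 of its 220 → requirement met.
Supplier J: unused.
Cost = 110×0.3 + 210×1.1 + 10×1.6 = 280.

280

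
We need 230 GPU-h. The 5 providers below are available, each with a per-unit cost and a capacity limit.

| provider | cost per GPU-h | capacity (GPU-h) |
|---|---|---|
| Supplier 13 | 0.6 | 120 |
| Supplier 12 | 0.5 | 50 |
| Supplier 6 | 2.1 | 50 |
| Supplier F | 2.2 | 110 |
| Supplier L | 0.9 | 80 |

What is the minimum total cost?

Use providers in increasing cost order.
Supplier 12 (0.5): use full 50 — 180 GPU-h to go.
Supplier 13 at 0.6: take all 120 GPU-h — 60 still needed.
Supplier L at 0.9: take 60 of its 80 — requirement met.
Supplier 6, Supplier F: unused.
Cost = 50×0.5 + 120×0.6 + 60×0.9 = 151.

151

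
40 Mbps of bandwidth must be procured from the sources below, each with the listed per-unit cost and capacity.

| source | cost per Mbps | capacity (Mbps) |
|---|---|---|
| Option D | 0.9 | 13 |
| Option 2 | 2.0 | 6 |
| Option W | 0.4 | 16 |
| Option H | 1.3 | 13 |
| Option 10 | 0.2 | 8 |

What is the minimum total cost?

23.6

Use sources in increasing cost order.
Option 10 (0.2): use full 8 ; 32 Mbps to go.
Option W at 0.4: take all 16 Mbps ; 16 still needed.
Option D at 0.9: take all 13 Mbps ; 3 still needed.
Option H at 1.3: take 3 of its 13 ; requirement met.
Option 2: unused.
Cost = 8×0.2 + 16×0.4 + 13×0.9 + 3×1.3 = 23.6.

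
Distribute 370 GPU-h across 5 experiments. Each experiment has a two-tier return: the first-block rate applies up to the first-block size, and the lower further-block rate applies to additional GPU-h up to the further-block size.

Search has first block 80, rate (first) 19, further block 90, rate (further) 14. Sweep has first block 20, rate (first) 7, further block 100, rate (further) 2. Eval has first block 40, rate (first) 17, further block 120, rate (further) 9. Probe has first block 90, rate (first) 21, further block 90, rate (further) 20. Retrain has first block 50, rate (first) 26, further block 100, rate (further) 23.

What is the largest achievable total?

Treat each block as its own option and order by rate: Retrain/tier1 26 > Retrain/tier2 23 > Probe/tier1 21 > Probe/tier2 20 > Search/tier1 19 > Eval/tier1 17 > Search/tier2 14 > Eval/tier2 9 > Sweep/tier1 7 > Sweep/tier2 2.
Retrain tier1 at 26: fill all 50 → 320 left.
Retrain tier2 at 23: fill all 100 → 220 left.
Probe/tier1 (21): +90 → 130 left.
Probe tier2 at 20: fill all 90 → 40 left.
Search tier1 at 19: only 40 left, fill 40.
Total = 26×50 + 23×100 + 21×90 + 20×90 + 19×40 = 8050.

8050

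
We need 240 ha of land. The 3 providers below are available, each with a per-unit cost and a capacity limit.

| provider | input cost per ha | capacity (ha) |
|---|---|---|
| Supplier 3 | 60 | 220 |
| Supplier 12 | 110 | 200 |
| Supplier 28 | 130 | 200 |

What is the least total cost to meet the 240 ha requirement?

15400

Fill from the cheapest provider first.
Take 220 from Supplier 3 at 60 — need 20 more.
Supplier 12 (110): take the remaining 20 — done.
Supplier 28: unused.
Cost = 220×60 + 20×110 = 15400.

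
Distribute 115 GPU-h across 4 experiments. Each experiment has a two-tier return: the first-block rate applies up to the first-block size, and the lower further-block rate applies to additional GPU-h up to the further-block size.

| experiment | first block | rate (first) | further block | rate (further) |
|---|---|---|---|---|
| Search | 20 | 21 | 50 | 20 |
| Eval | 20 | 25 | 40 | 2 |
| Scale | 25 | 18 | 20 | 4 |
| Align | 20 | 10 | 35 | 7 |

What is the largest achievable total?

2370

Rank every tier by rate: Eval/tier1 25 > Search/tier1 21 > Search/tier2 20 > Scale/tier1 18 > Align/tier1 10 > Align/tier2 7 > Scale/tier2 4 > Eval/tier2 2.
Fill Eval tier1 block (20 at 25) ; 95 left.
Fill Search tier1 block (20 at 21) ; 75 left.
Search/tier2 (20): +50 ; 25 left.
Scale tier1 at 18: fill all 25 ; 0 left.
Total = 25×20 + 21×20 + 20×50 + 18×25 = 2370.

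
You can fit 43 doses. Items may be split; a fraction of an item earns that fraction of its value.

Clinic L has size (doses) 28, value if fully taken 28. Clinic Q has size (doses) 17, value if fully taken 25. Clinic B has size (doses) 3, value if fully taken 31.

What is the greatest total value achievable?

79

Rank by value-to-size ratio: Clinic B 31/3≈10.3, Clinic Q 25/17≈1.47, Clinic L 28/28≈1.
Take all of Clinic B (3 doses, value 31) — 40 doses left.
All 17 doses of Clinic Q fit (value 25) — 23 remain.
Only 23 doses remain; take 23/28 of Clinic L for value 28×23/28 = 23.
Total value = 79.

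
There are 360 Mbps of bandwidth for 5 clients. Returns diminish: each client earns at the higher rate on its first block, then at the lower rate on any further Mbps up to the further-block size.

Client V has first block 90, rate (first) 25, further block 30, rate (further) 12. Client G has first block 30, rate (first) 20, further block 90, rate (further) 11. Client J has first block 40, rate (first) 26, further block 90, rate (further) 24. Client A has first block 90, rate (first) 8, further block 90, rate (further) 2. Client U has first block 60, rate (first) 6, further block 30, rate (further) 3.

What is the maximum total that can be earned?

Treat each block as its own option and order by rate: Client J/first 26 > Client V/first 25 > Client J/second 24 > Client G/first 20 > Client V/second 12 > Client G/second 11 > Client A/first 8 > Client U/first 6 > Client U/second 3 > Client A/second 2.
Client J/first (26): +40 ; 320 left.
Fill Client V first block (90 at 25) ; 230 left.
Client J second at 24: fill all 90 ; 140 left.
Client G/first (20): +30 ; 110 left.
Fill Client V second block (30 at 12) ; 80 left.
80 remain; put them into Client G second at 11.
Total = 26×40 + 25×90 + 24×90 + 20×30 + 12×30 + 11×80 = 7290.

7290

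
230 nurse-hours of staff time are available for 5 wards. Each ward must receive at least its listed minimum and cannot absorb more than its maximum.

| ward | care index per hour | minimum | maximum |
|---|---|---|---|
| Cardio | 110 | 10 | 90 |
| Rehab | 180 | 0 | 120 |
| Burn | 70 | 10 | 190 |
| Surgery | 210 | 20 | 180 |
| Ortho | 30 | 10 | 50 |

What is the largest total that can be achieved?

Meeting every minimum uses 10+0+10+20+10 = 50 nurse-hours, leaving 180.
Highest care index per hour first: Surgery 210 > Rehab 180 > Cardio 110 > Burn 70 > Ortho 30.
Surgery: +160 to 180 (cap) ; 20 left.
Rehab has room for 120 more but only 20 remain, so it gets 20.
Total = 110×10 + 180×20 + 70×10 + 210×180 + 30×10 = 43500.

43500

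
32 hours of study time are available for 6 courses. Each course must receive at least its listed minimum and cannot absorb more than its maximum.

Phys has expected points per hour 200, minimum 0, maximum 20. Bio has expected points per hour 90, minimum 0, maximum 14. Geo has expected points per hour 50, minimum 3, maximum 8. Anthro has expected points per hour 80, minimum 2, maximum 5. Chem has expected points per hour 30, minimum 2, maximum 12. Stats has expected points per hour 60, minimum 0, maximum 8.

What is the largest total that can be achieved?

Meeting every minimum uses 0+0+3+2+2+0 = 7 hours, leaving 25.
Order the courses by expected points per hour: Phys 200 > Bio 90 > Anthro 80 > Stats 60 > Geo 50 > Chem 30.
Phys takes 20 more to reach its cap of 20 ; 5 left.
Bio has room for 14 more but only 5 remain, so it gets 5.
Total = 200×20 + 90×5 + 50×3 + 80×2 + 30×2 = 4820.

4820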